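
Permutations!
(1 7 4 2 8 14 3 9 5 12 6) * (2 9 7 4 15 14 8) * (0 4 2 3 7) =(0 4 9 5 12 6 1 2 3)(7 15 14) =[4, 2, 3, 0, 9, 12, 1, 15, 8, 5, 10, 11, 6, 13, 7, 14]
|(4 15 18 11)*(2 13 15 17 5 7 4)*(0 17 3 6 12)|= 40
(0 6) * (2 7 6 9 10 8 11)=(0 9 10 8 11 2 7 6)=[9, 1, 7, 3, 4, 5, 0, 6, 11, 10, 8, 2]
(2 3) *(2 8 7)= [0, 1, 3, 8, 4, 5, 6, 2, 7]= (2 3 8 7)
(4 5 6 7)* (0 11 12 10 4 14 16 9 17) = (0 11 12 10 4 5 6 7 14 16 9 17) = [11, 1, 2, 3, 5, 6, 7, 14, 8, 17, 4, 12, 10, 13, 16, 15, 9, 0]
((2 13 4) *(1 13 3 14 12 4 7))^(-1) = ((1 13 7)(2 3 14 12 4))^(-1) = (1 7 13)(2 4 12 14 3)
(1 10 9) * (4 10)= (1 4 10 9)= [0, 4, 2, 3, 10, 5, 6, 7, 8, 1, 9]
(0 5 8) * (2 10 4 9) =(0 5 8)(2 10 4 9) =[5, 1, 10, 3, 9, 8, 6, 7, 0, 2, 4]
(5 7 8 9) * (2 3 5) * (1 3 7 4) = (1 3 5 4)(2 7 8 9) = [0, 3, 7, 5, 1, 4, 6, 8, 9, 2]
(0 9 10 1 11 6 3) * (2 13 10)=(0 9 2 13 10 1 11 6 3)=[9, 11, 13, 0, 4, 5, 3, 7, 8, 2, 1, 6, 12, 10]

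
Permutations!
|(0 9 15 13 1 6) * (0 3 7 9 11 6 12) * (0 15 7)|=4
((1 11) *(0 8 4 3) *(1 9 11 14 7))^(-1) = ((0 8 4 3)(1 14 7)(9 11))^(-1) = (0 3 4 8)(1 7 14)(9 11)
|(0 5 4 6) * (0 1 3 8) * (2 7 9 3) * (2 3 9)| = 14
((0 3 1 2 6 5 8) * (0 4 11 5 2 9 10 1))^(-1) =(0 3)(1 10 9)(2 6)(4 8 5 11)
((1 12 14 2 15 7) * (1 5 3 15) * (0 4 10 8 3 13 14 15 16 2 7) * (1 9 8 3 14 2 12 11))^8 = ((0 4 10 3 16 12 15)(1 11)(2 9 8 14 7 5 13))^8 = (0 4 10 3 16 12 15)(2 9 8 14 7 5 13)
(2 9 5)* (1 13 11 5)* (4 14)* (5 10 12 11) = [0, 13, 9, 3, 14, 2, 6, 7, 8, 1, 12, 10, 11, 5, 4] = (1 13 5 2 9)(4 14)(10 12 11)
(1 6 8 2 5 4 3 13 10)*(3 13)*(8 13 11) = (1 6 13 10)(2 5 4 11 8) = [0, 6, 5, 3, 11, 4, 13, 7, 2, 9, 1, 8, 12, 10]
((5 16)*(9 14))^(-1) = ((5 16)(9 14))^(-1) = (5 16)(9 14)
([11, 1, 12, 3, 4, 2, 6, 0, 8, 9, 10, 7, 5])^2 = [7, 1, 5, 3, 4, 12, 6, 11, 8, 9, 10, 0, 2]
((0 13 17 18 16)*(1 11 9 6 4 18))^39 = ((0 13 17 1 11 9 6 4 18 16))^39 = (0 16 18 4 6 9 11 1 17 13)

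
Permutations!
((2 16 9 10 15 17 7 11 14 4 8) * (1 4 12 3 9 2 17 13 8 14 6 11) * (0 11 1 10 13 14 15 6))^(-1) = ((0 11)(1 4 15 14 12 3 9 13 8 17 7 10 6)(2 16))^(-1) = (0 11)(1 6 10 7 17 8 13 9 3 12 14 15 4)(2 16)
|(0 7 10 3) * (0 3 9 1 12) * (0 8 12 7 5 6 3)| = |(0 5 6 3)(1 7 10 9)(8 12)| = 4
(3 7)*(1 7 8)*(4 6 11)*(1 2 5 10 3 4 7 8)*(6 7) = (1 8 2 5 10 3)(4 7)(6 11) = [0, 8, 5, 1, 7, 10, 11, 4, 2, 9, 3, 6]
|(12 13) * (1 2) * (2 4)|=6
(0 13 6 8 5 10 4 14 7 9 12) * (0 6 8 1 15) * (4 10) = (0 13 8 5 4 14 7 9 12 6 1 15) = [13, 15, 2, 3, 14, 4, 1, 9, 5, 12, 10, 11, 6, 8, 7, 0]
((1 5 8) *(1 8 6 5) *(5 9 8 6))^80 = ((6 9 8))^80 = (6 8 9)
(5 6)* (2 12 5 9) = (2 12 5 6 9) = [0, 1, 12, 3, 4, 6, 9, 7, 8, 2, 10, 11, 5]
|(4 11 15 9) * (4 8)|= 5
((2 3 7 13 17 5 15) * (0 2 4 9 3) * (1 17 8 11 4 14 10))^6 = (17)(3 9 4 11 8 13 7)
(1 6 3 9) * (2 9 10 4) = [0, 6, 9, 10, 2, 5, 3, 7, 8, 1, 4] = (1 6 3 10 4 2 9)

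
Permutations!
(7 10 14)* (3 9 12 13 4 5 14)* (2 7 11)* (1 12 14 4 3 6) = (1 12 13 3 9 14 11 2 7 10 6)(4 5) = [0, 12, 7, 9, 5, 4, 1, 10, 8, 14, 6, 2, 13, 3, 11]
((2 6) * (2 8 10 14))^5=(14)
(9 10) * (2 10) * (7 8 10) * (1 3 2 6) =(1 3 2 7 8 10 9 6) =[0, 3, 7, 2, 4, 5, 1, 8, 10, 6, 9]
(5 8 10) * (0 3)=(0 3)(5 8 10)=[3, 1, 2, 0, 4, 8, 6, 7, 10, 9, 5]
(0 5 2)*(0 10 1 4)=(0 5 2 10 1 4)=[5, 4, 10, 3, 0, 2, 6, 7, 8, 9, 1]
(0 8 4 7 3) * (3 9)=(0 8 4 7 9 3)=[8, 1, 2, 0, 7, 5, 6, 9, 4, 3]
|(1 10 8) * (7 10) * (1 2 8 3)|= 4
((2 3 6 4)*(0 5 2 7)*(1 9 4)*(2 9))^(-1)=(0 7 4 9 5)(1 6 3 2)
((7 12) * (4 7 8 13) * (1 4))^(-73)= (1 13 8 12 7 4)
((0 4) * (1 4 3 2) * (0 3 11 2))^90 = (11)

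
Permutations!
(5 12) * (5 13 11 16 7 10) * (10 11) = (5 12 13 10)(7 11 16) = [0, 1, 2, 3, 4, 12, 6, 11, 8, 9, 5, 16, 13, 10, 14, 15, 7]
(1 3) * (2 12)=(1 3)(2 12)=[0, 3, 12, 1, 4, 5, 6, 7, 8, 9, 10, 11, 2]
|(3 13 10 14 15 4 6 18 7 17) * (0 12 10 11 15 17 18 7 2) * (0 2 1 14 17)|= |(0 12 10 17 3 13 11 15 4 6 7 18 1 14)|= 14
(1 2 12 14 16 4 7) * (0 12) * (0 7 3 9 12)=(1 2 7)(3 9 12 14 16 4)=[0, 2, 7, 9, 3, 5, 6, 1, 8, 12, 10, 11, 14, 13, 16, 15, 4]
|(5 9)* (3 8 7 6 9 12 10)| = 8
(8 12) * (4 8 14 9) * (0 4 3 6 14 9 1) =(0 4 8 12 9 3 6 14 1) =[4, 0, 2, 6, 8, 5, 14, 7, 12, 3, 10, 11, 9, 13, 1]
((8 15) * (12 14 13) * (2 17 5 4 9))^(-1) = ((2 17 5 4 9)(8 15)(12 14 13))^(-1) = (2 9 4 5 17)(8 15)(12 13 14)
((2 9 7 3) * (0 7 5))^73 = ((0 7 3 2 9 5))^73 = (0 7 3 2 9 5)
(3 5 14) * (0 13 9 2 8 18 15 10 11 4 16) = (0 13 9 2 8 18 15 10 11 4 16)(3 5 14) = [13, 1, 8, 5, 16, 14, 6, 7, 18, 2, 11, 4, 12, 9, 3, 10, 0, 17, 15]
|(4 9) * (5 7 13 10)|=4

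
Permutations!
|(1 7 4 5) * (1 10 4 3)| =|(1 7 3)(4 5 10)| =3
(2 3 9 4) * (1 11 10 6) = (1 11 10 6)(2 3 9 4) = [0, 11, 3, 9, 2, 5, 1, 7, 8, 4, 6, 10]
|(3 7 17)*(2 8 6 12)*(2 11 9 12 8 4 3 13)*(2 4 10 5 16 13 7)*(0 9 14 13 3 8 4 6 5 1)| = |(0 9 12 11 14 13 6 4 8 5 16 3 2 10 1)(7 17)| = 30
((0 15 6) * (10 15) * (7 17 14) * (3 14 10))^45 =(0 10 14 6 17 3 15 7)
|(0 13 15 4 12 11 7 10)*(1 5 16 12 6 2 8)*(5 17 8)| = 12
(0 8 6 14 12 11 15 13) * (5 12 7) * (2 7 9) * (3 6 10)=[8, 1, 7, 6, 4, 12, 14, 5, 10, 2, 3, 15, 11, 0, 9, 13]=(0 8 10 3 6 14 9 2 7 5 12 11 15 13)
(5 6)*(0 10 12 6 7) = (0 10 12 6 5 7) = [10, 1, 2, 3, 4, 7, 5, 0, 8, 9, 12, 11, 6]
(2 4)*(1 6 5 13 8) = [0, 6, 4, 3, 2, 13, 5, 7, 1, 9, 10, 11, 12, 8] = (1 6 5 13 8)(2 4)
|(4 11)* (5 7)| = 2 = |(4 11)(5 7)|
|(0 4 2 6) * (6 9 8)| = 6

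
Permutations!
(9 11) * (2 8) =[0, 1, 8, 3, 4, 5, 6, 7, 2, 11, 10, 9] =(2 8)(9 11)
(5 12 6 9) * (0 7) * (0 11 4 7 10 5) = (0 10 5 12 6 9)(4 7 11) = [10, 1, 2, 3, 7, 12, 9, 11, 8, 0, 5, 4, 6]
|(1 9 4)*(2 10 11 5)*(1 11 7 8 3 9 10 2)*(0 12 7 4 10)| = |(0 12 7 8 3 9 10 4 11 5 1)| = 11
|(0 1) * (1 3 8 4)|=5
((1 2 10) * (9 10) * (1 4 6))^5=((1 2 9 10 4 6))^5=(1 6 4 10 9 2)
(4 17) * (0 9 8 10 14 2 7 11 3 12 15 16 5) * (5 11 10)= [9, 1, 7, 12, 17, 0, 6, 10, 5, 8, 14, 3, 15, 13, 2, 16, 11, 4]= (0 9 8 5)(2 7 10 14)(3 12 15 16 11)(4 17)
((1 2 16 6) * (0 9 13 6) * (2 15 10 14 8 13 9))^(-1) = (0 16 2)(1 6 13 8 14 10 15)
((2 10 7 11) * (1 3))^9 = ((1 3)(2 10 7 11))^9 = (1 3)(2 10 7 11)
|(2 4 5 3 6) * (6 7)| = 6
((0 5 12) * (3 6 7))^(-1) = ((0 5 12)(3 6 7))^(-1) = (0 12 5)(3 7 6)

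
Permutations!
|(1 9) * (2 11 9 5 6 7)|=|(1 5 6 7 2 11 9)|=7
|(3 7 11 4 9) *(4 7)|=6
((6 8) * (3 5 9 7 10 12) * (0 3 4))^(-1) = ((0 3 5 9 7 10 12 4)(6 8))^(-1) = (0 4 12 10 7 9 5 3)(6 8)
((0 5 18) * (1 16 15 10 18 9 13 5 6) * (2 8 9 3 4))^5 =(0 10 16 6 18 15 1)(2 3 13 8 4 5 9)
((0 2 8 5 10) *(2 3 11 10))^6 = (0 11)(3 10)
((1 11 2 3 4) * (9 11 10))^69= (1 4 3 2 11 9 10)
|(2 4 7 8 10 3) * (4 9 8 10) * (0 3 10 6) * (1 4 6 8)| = |(10)(0 3 2 9 1 4 7 8 6)| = 9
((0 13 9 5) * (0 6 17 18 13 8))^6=((0 8)(5 6 17 18 13 9))^6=(18)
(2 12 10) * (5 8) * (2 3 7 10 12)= [0, 1, 2, 7, 4, 8, 6, 10, 5, 9, 3, 11, 12]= (12)(3 7 10)(5 8)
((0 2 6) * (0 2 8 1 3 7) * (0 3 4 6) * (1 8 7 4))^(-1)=(8)(0 2 6 4 3 7)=((8)(0 7 3 4 6 2))^(-1)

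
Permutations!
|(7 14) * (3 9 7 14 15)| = |(3 9 7 15)| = 4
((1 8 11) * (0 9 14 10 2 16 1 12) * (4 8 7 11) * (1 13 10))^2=(0 14 7 12 9 1 11)(2 13)(10 16)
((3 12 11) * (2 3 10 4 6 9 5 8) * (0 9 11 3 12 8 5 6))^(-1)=(0 4 10 11 6 9)(2 8 3 12)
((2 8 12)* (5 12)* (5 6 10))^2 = (2 6 5)(8 10 12)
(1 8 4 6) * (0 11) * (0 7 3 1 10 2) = (0 11 7 3 1 8 4 6 10 2) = [11, 8, 0, 1, 6, 5, 10, 3, 4, 9, 2, 7]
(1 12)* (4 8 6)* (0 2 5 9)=(0 2 5 9)(1 12)(4 8 6)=[2, 12, 5, 3, 8, 9, 4, 7, 6, 0, 10, 11, 1]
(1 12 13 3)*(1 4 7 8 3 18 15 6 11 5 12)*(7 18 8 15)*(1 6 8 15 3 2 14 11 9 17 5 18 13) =(1 6 9 17 5 12)(2 14 11 18 7 3 4 13 15 8) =[0, 6, 14, 4, 13, 12, 9, 3, 2, 17, 10, 18, 1, 15, 11, 8, 16, 5, 7]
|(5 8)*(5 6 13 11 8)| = 4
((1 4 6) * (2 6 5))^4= ((1 4 5 2 6))^4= (1 6 2 5 4)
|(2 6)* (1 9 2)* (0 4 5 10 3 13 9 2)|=21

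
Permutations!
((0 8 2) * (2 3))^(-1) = ((0 8 3 2))^(-1) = (0 2 3 8)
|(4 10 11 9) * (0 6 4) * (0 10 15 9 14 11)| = 6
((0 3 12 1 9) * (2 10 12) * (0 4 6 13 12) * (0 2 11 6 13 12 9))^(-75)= (13)(0 6)(1 11)(2 10)(3 12)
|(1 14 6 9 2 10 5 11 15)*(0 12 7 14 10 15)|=|(0 12 7 14 6 9 2 15 1 10 5 11)|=12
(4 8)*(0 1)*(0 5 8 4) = (0 1 5 8) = [1, 5, 2, 3, 4, 8, 6, 7, 0]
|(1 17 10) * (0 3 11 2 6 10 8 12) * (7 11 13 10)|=8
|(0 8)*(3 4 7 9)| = 4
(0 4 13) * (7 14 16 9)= (0 4 13)(7 14 16 9)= [4, 1, 2, 3, 13, 5, 6, 14, 8, 7, 10, 11, 12, 0, 16, 15, 9]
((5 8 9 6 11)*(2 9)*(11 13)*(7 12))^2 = ((2 9 6 13 11 5 8)(7 12))^2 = (2 6 11 8 9 13 5)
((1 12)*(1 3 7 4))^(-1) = ((1 12 3 7 4))^(-1) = (1 4 7 3 12)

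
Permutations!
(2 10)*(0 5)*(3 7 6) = (0 5)(2 10)(3 7 6) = [5, 1, 10, 7, 4, 0, 3, 6, 8, 9, 2]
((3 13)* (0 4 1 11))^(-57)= (0 11 1 4)(3 13)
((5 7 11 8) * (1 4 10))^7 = (1 4 10)(5 8 11 7)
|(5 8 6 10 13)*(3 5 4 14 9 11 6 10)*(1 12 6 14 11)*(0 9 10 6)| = |(0 9 1 12)(3 5 8 6)(4 11 14 10 13)| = 20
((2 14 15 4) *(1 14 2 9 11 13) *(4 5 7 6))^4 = (1 7 11 15 4)(5 9 14 6 13)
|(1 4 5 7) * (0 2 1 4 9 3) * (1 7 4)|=6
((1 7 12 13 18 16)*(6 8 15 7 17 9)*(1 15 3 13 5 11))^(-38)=(1 8 16 5 9 13 7)(3 15 11 6 18 12 17)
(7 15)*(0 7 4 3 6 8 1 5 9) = [7, 5, 2, 6, 3, 9, 8, 15, 1, 0, 10, 11, 12, 13, 14, 4] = (0 7 15 4 3 6 8 1 5 9)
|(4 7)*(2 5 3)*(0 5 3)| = 2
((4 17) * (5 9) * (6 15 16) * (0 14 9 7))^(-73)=((0 14 9 5 7)(4 17)(6 15 16))^(-73)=(0 9 7 14 5)(4 17)(6 16 15)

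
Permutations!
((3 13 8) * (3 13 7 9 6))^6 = (13)(3 9)(6 7)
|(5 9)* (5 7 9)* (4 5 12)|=6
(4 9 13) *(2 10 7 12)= (2 10 7 12)(4 9 13)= [0, 1, 10, 3, 9, 5, 6, 12, 8, 13, 7, 11, 2, 4]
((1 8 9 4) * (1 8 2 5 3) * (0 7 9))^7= (0 9 8 7 4)(1 3 5 2)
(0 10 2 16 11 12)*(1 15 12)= (0 10 2 16 11 1 15 12)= [10, 15, 16, 3, 4, 5, 6, 7, 8, 9, 2, 1, 0, 13, 14, 12, 11]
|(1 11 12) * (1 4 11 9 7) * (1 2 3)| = 15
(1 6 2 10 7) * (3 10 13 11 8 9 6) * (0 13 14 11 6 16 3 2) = [13, 2, 14, 10, 4, 5, 0, 1, 9, 16, 7, 8, 12, 6, 11, 15, 3] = (0 13 6)(1 2 14 11 8 9 16 3 10 7)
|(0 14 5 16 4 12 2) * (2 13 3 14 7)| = 21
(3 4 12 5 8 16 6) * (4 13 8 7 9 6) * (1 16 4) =(1 16)(3 13 8 4 12 5 7 9 6) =[0, 16, 2, 13, 12, 7, 3, 9, 4, 6, 10, 11, 5, 8, 14, 15, 1]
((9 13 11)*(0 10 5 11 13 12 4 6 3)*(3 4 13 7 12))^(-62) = (0 9 5)(3 11 10)(7 12 13)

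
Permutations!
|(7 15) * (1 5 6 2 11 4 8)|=|(1 5 6 2 11 4 8)(7 15)|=14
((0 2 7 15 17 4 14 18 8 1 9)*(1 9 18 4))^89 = (0 9 8 18 1 17 15 7 2)(4 14)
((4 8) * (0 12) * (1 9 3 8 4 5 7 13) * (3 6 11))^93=((0 12)(1 9 6 11 3 8 5 7 13))^93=(0 12)(1 11 5)(3 7 9)(6 8 13)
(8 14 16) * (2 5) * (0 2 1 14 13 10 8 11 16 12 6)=(0 2 5 1 14 12 6)(8 13 10)(11 16)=[2, 14, 5, 3, 4, 1, 0, 7, 13, 9, 8, 16, 6, 10, 12, 15, 11]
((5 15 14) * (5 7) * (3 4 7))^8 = (3 7 15)(4 5 14)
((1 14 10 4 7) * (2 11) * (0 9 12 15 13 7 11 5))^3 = (0 15 1 4 5 12 7 10 2 9 13 14 11)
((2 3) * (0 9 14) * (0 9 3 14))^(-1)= ((0 3 2 14 9))^(-1)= (0 9 14 2 3)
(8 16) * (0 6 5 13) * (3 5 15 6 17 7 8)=(0 17 7 8 16 3 5 13)(6 15)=[17, 1, 2, 5, 4, 13, 15, 8, 16, 9, 10, 11, 12, 0, 14, 6, 3, 7]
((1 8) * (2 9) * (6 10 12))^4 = (6 10 12)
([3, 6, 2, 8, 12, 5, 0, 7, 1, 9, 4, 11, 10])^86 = [3, 6, 2, 8, 10, 5, 0, 7, 1, 9, 12, 11, 4]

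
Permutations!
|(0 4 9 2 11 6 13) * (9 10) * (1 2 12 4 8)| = 28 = |(0 8 1 2 11 6 13)(4 10 9 12)|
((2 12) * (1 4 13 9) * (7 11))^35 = ((1 4 13 9)(2 12)(7 11))^35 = (1 9 13 4)(2 12)(7 11)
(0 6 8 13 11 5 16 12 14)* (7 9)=(0 6 8 13 11 5 16 12 14)(7 9)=[6, 1, 2, 3, 4, 16, 8, 9, 13, 7, 10, 5, 14, 11, 0, 15, 12]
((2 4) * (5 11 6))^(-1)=((2 4)(5 11 6))^(-1)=(2 4)(5 6 11)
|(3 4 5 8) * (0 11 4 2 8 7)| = 15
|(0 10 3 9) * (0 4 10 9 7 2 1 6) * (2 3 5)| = |(0 9 4 10 5 2 1 6)(3 7)| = 8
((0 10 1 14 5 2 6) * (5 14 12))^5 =((14)(0 10 1 12 5 2 6))^5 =(14)(0 2 12 10 6 5 1)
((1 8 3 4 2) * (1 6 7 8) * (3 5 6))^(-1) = (2 4 3)(5 8 7 6) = ((2 3 4)(5 6 7 8))^(-1)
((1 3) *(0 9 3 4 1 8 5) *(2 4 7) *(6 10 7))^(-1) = (0 5 8 3 9)(1 4 2 7 10 6)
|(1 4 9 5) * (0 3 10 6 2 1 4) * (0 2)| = |(0 3 10 6)(1 2)(4 9 5)| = 12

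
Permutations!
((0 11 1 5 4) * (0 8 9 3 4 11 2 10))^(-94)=(0 10 2)(1 11 5)(3 8)(4 9)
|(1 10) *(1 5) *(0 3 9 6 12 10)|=|(0 3 9 6 12 10 5 1)|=8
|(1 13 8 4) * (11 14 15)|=12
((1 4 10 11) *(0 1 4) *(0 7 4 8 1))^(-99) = (1 10)(4 8)(7 11)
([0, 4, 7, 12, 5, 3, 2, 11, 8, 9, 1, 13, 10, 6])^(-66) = [0, 1, 6, 3, 4, 5, 13, 2, 8, 9, 10, 7, 12, 11]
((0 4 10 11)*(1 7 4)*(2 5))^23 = ((0 1 7 4 10 11)(2 5))^23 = (0 11 10 4 7 1)(2 5)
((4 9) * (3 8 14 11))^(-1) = ((3 8 14 11)(4 9))^(-1) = (3 11 14 8)(4 9)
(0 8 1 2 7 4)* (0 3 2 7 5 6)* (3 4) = [8, 7, 5, 2, 4, 6, 0, 3, 1] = (0 8 1 7 3 2 5 6)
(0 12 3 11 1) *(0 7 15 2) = (0 12 3 11 1 7 15 2) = [12, 7, 0, 11, 4, 5, 6, 15, 8, 9, 10, 1, 3, 13, 14, 2]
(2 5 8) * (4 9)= (2 5 8)(4 9)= [0, 1, 5, 3, 9, 8, 6, 7, 2, 4]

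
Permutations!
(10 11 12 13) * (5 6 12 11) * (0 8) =(0 8)(5 6 12 13 10) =[8, 1, 2, 3, 4, 6, 12, 7, 0, 9, 5, 11, 13, 10]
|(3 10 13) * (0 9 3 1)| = 6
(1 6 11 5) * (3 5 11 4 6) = (11)(1 3 5)(4 6) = [0, 3, 2, 5, 6, 1, 4, 7, 8, 9, 10, 11]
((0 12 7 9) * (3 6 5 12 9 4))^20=((0 9)(3 6 5 12 7 4))^20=(3 5 7)(4 6 12)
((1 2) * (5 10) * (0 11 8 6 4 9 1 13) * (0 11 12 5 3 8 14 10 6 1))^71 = (0 9 4 6 5 12)(1 8 3 10 14 11 13 2)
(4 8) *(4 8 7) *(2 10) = [0, 1, 10, 3, 7, 5, 6, 4, 8, 9, 2] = (2 10)(4 7)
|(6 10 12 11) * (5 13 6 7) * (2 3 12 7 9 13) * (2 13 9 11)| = 15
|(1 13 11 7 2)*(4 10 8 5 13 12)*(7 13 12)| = |(1 7 2)(4 10 8 5 12)(11 13)| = 30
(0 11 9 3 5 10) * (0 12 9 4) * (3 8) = [11, 1, 2, 5, 0, 10, 6, 7, 3, 8, 12, 4, 9] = (0 11 4)(3 5 10 12 9 8)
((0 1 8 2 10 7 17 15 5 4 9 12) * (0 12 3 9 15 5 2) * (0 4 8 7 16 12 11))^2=(0 7 5 4 2 16 11 1 17 8 15 10 12)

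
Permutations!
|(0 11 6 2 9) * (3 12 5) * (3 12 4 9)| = |(0 11 6 2 3 4 9)(5 12)| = 14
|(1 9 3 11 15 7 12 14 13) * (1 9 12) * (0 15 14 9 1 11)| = 10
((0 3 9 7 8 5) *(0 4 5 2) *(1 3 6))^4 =((0 6 1 3 9 7 8 2)(4 5))^4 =(0 9)(1 8)(2 3)(6 7)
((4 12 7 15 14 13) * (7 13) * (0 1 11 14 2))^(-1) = (0 2 15 7 14 11 1)(4 13 12)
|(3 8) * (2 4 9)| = 6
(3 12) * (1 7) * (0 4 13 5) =(0 4 13 5)(1 7)(3 12) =[4, 7, 2, 12, 13, 0, 6, 1, 8, 9, 10, 11, 3, 5]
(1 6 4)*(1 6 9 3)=[0, 9, 2, 1, 6, 5, 4, 7, 8, 3]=(1 9 3)(4 6)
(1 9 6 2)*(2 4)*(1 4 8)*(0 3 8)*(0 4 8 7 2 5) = (0 3 7 2 8 1 9 6 4 5) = [3, 9, 8, 7, 5, 0, 4, 2, 1, 6]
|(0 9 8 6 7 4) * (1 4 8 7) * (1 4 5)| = |(0 9 7 8 6 4)(1 5)| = 6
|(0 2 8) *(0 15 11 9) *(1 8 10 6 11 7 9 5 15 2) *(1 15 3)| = 8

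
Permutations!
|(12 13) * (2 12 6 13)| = 2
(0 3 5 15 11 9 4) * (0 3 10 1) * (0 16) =(0 10 1 16)(3 5 15 11 9 4) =[10, 16, 2, 5, 3, 15, 6, 7, 8, 4, 1, 9, 12, 13, 14, 11, 0]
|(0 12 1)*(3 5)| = 6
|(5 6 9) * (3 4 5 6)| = 6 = |(3 4 5)(6 9)|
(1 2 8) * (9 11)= (1 2 8)(9 11)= [0, 2, 8, 3, 4, 5, 6, 7, 1, 11, 10, 9]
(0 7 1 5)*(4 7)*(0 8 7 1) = (0 4 1 5 8 7) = [4, 5, 2, 3, 1, 8, 6, 0, 7]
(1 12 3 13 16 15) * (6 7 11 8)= [0, 12, 2, 13, 4, 5, 7, 11, 6, 9, 10, 8, 3, 16, 14, 1, 15]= (1 12 3 13 16 15)(6 7 11 8)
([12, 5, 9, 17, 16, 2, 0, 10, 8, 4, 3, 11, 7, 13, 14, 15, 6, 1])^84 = [1, 6, 12, 4, 10, 0, 17, 2, 8, 7, 9, 11, 5, 13, 14, 15, 3, 16]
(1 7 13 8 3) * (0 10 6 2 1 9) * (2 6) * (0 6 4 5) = (0 10 2 1 7 13 8 3 9 6 4 5) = [10, 7, 1, 9, 5, 0, 4, 13, 3, 6, 2, 11, 12, 8]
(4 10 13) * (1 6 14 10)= (1 6 14 10 13 4)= [0, 6, 2, 3, 1, 5, 14, 7, 8, 9, 13, 11, 12, 4, 10]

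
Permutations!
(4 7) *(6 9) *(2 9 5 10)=(2 9 6 5 10)(4 7)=[0, 1, 9, 3, 7, 10, 5, 4, 8, 6, 2]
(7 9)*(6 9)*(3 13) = [0, 1, 2, 13, 4, 5, 9, 6, 8, 7, 10, 11, 12, 3] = (3 13)(6 9 7)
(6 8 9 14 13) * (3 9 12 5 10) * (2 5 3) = [0, 1, 5, 9, 4, 10, 8, 7, 12, 14, 2, 11, 3, 6, 13] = (2 5 10)(3 9 14 13 6 8 12)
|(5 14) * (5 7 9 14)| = |(7 9 14)| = 3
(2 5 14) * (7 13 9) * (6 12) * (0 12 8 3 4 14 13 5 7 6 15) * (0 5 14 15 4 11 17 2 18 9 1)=(0 12 4 15 5 13 1)(2 7 14 18 9 6 8 3 11 17)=[12, 0, 7, 11, 15, 13, 8, 14, 3, 6, 10, 17, 4, 1, 18, 5, 16, 2, 9]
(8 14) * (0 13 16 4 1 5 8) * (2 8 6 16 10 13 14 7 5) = (0 14)(1 2 8 7 5 6 16 4)(10 13) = [14, 2, 8, 3, 1, 6, 16, 5, 7, 9, 13, 11, 12, 10, 0, 15, 4]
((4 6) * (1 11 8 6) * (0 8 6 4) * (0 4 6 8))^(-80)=((1 11 8 6 4))^(-80)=(11)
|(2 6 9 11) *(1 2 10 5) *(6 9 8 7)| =|(1 2 9 11 10 5)(6 8 7)| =6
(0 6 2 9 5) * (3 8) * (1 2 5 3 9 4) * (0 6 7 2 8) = [7, 8, 4, 0, 1, 6, 5, 2, 9, 3] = (0 7 2 4 1 8 9 3)(5 6)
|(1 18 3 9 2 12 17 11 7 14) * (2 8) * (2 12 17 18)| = |(1 2 17 11 7 14)(3 9 8 12 18)| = 30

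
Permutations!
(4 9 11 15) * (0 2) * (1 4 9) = (0 2)(1 4)(9 11 15) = [2, 4, 0, 3, 1, 5, 6, 7, 8, 11, 10, 15, 12, 13, 14, 9]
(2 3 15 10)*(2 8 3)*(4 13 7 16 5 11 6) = (3 15 10 8)(4 13 7 16 5 11 6) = [0, 1, 2, 15, 13, 11, 4, 16, 3, 9, 8, 6, 12, 7, 14, 10, 5]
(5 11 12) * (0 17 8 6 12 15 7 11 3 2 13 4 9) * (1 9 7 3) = (0 17 8 6 12 5 1 9)(2 13 4 7 11 15 3) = [17, 9, 13, 2, 7, 1, 12, 11, 6, 0, 10, 15, 5, 4, 14, 3, 16, 8]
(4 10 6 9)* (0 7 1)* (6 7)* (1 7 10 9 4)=[6, 0, 2, 3, 9, 5, 4, 7, 8, 1, 10]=(10)(0 6 4 9 1)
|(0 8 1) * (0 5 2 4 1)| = |(0 8)(1 5 2 4)| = 4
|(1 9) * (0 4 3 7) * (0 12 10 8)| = |(0 4 3 7 12 10 8)(1 9)| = 14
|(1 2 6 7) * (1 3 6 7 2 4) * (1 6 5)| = |(1 4 6 2 7 3 5)| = 7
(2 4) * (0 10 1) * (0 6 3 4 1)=(0 10)(1 6 3 4 2)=[10, 6, 1, 4, 2, 5, 3, 7, 8, 9, 0]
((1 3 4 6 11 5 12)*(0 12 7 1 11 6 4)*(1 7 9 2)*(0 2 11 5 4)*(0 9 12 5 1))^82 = (0 3 12)(1 5 2)(4 9 11)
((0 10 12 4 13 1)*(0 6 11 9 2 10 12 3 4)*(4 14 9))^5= ((0 12)(1 6 11 4 13)(2 10 3 14 9))^5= (14)(0 12)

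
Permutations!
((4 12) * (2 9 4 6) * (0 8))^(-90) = (12)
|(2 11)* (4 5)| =|(2 11)(4 5)| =2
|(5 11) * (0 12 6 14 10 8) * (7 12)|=14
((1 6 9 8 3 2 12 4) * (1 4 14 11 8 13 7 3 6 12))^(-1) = ((1 12 14 11 8 6 9 13 7 3 2))^(-1) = (1 2 3 7 13 9 6 8 11 14 12)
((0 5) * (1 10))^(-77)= (0 5)(1 10)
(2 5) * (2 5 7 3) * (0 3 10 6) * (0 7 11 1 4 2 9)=(0 3 9)(1 4 2 11)(6 7 10)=[3, 4, 11, 9, 2, 5, 7, 10, 8, 0, 6, 1]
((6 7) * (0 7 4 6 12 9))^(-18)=((0 7 12 9)(4 6))^(-18)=(0 12)(7 9)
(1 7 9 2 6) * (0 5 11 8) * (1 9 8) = [5, 7, 6, 3, 4, 11, 9, 8, 0, 2, 10, 1] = (0 5 11 1 7 8)(2 6 9)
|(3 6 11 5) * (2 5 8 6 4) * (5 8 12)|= |(2 8 6 11 12 5 3 4)|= 8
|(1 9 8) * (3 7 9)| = 5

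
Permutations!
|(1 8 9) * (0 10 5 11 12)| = 15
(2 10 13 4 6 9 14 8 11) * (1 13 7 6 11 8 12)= [0, 13, 10, 3, 11, 5, 9, 6, 8, 14, 7, 2, 1, 4, 12]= (1 13 4 11 2 10 7 6 9 14 12)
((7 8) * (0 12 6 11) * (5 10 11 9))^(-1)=(0 11 10 5 9 6 12)(7 8)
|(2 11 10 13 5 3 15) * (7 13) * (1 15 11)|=|(1 15 2)(3 11 10 7 13 5)|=6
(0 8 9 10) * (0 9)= (0 8)(9 10)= [8, 1, 2, 3, 4, 5, 6, 7, 0, 10, 9]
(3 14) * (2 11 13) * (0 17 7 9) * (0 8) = (0 17 7 9 8)(2 11 13)(3 14) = [17, 1, 11, 14, 4, 5, 6, 9, 0, 8, 10, 13, 12, 2, 3, 15, 16, 7]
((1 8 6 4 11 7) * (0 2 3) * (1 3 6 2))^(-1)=((0 1 8 2 6 4 11 7 3))^(-1)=(0 3 7 11 4 6 2 8 1)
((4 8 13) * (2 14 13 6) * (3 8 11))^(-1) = ((2 14 13 4 11 3 8 6))^(-1) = (2 6 8 3 11 4 13 14)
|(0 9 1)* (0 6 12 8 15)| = 7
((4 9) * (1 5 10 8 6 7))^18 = (10)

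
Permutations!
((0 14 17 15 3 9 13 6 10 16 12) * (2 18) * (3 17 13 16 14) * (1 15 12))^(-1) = ((0 3 9 16 1 15 17 12)(2 18)(6 10 14 13))^(-1) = (0 12 17 15 1 16 9 3)(2 18)(6 13 14 10)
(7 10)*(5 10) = (5 10 7) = [0, 1, 2, 3, 4, 10, 6, 5, 8, 9, 7]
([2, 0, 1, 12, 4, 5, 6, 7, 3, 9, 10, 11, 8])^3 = [0, 1, 2, 3, 4, 5, 6, 7, 8, 9, 10, 11, 12]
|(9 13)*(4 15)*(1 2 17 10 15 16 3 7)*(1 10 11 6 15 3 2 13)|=|(1 13 9)(2 17 11 6 15 4 16)(3 7 10)|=21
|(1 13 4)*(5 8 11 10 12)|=|(1 13 4)(5 8 11 10 12)|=15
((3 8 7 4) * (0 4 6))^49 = (0 4 3 8 7 6)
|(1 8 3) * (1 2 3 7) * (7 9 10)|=|(1 8 9 10 7)(2 3)|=10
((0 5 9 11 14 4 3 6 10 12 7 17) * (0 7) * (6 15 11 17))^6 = (0 10 7 9)(3 15 11 14 4)(5 12 6 17)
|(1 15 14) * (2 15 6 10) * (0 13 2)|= 8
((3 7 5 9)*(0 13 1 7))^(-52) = (0 5 13 9 1 3 7)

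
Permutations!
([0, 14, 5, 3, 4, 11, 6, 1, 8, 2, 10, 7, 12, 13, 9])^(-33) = (1 9 5 7 14 2 11)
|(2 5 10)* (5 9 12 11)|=6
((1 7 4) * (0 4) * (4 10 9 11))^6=(0 7 1 4 11 9 10)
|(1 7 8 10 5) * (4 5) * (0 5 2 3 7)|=6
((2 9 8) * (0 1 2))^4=(0 8 9 2 1)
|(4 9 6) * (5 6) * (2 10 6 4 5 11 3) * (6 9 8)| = |(2 10 9 11 3)(4 8 6 5)| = 20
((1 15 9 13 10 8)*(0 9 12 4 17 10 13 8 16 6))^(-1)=(0 6 16 10 17 4 12 15 1 8 9)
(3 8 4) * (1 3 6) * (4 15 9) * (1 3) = (3 8 15 9 4 6) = [0, 1, 2, 8, 6, 5, 3, 7, 15, 4, 10, 11, 12, 13, 14, 9]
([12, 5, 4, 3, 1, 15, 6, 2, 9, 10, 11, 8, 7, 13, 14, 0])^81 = (0 12 7 2 4 1 5 15)(8 9 10 11)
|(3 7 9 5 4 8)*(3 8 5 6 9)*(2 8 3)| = |(2 8 3 7)(4 5)(6 9)| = 4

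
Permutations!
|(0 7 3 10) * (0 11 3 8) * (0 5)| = |(0 7 8 5)(3 10 11)| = 12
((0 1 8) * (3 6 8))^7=((0 1 3 6 8))^7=(0 3 8 1 6)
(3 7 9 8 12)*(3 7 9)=(3 9 8 12 7)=[0, 1, 2, 9, 4, 5, 6, 3, 12, 8, 10, 11, 7]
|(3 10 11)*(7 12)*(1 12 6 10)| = 7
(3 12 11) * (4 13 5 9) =(3 12 11)(4 13 5 9) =[0, 1, 2, 12, 13, 9, 6, 7, 8, 4, 10, 3, 11, 5]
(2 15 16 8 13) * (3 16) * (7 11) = (2 15 3 16 8 13)(7 11) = [0, 1, 15, 16, 4, 5, 6, 11, 13, 9, 10, 7, 12, 2, 14, 3, 8]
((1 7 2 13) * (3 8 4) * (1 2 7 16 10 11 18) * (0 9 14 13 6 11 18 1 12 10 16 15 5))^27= (18)(0 1 2 9 15 6 14 5 11 13)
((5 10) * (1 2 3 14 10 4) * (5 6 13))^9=((1 2 3 14 10 6 13 5 4))^9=(14)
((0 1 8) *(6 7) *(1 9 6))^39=((0 9 6 7 1 8))^39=(0 7)(1 9)(6 8)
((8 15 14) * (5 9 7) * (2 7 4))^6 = (15)(2 7 5 9 4)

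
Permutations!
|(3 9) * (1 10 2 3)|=|(1 10 2 3 9)|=5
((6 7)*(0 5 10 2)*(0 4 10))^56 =((0 5)(2 4 10)(6 7))^56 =(2 10 4)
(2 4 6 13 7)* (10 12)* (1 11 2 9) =[0, 11, 4, 3, 6, 5, 13, 9, 8, 1, 12, 2, 10, 7] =(1 11 2 4 6 13 7 9)(10 12)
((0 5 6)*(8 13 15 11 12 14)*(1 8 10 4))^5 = ((0 5 6)(1 8 13 15 11 12 14 10 4))^5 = (0 6 5)(1 12 8 14 13 10 15 4 11)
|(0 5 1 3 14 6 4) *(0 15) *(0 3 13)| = 20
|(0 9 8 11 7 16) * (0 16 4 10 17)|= |(0 9 8 11 7 4 10 17)|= 8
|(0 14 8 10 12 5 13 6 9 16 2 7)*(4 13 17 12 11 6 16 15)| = |(0 14 8 10 11 6 9 15 4 13 16 2 7)(5 17 12)| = 39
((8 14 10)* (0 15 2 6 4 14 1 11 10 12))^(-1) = (0 12 14 4 6 2 15)(1 8 10 11)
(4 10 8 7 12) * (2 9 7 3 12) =(2 9 7)(3 12 4 10 8) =[0, 1, 9, 12, 10, 5, 6, 2, 3, 7, 8, 11, 4]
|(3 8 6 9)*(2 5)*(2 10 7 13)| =20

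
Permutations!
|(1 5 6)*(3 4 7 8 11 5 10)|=9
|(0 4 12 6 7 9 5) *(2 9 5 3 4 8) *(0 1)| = 11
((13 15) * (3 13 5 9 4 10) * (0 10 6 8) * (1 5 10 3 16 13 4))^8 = ((0 3 4 6 8)(1 5 9)(10 16 13 15))^8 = (16)(0 6 3 8 4)(1 9 5)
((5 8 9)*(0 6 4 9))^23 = (0 8 5 9 4 6)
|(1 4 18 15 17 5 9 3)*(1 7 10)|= 10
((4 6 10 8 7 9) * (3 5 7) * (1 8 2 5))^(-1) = (1 3 8)(2 10 6 4 9 7 5)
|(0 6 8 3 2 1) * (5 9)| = |(0 6 8 3 2 1)(5 9)| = 6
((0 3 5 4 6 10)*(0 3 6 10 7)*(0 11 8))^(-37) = (0 11 6 8 7)(3 10 4 5)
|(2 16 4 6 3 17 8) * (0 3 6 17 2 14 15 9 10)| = |(0 3 2 16 4 17 8 14 15 9 10)| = 11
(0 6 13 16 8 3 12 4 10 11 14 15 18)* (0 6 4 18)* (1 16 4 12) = [12, 16, 2, 1, 10, 5, 13, 7, 3, 9, 11, 14, 18, 4, 15, 0, 8, 17, 6] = (0 12 18 6 13 4 10 11 14 15)(1 16 8 3)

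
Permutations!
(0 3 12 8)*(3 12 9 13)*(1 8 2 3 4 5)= [12, 8, 3, 9, 5, 1, 6, 7, 0, 13, 10, 11, 2, 4]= (0 12 2 3 9 13 4 5 1 8)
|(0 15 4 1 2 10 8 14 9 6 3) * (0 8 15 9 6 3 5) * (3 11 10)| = 13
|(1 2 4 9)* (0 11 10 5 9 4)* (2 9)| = |(0 11 10 5 2)(1 9)| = 10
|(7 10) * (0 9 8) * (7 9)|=5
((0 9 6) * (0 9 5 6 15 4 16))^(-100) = ((0 5 6 9 15 4 16))^(-100) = (0 4 9 5 16 15 6)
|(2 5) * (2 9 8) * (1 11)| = |(1 11)(2 5 9 8)| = 4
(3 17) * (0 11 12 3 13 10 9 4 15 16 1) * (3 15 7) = [11, 0, 2, 17, 7, 5, 6, 3, 8, 4, 9, 12, 15, 10, 14, 16, 1, 13] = (0 11 12 15 16 1)(3 17 13 10 9 4 7)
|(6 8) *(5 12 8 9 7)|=|(5 12 8 6 9 7)|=6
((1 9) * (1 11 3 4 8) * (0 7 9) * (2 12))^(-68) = (12)(0 3)(1 11)(4 7)(8 9) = ((0 7 9 11 3 4 8 1)(2 12))^(-68)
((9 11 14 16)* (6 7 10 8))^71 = (6 8 10 7)(9 16 14 11)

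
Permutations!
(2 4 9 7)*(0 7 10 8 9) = (0 7 2 4)(8 9 10) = [7, 1, 4, 3, 0, 5, 6, 2, 9, 10, 8]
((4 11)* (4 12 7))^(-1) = ((4 11 12 7))^(-1) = (4 7 12 11)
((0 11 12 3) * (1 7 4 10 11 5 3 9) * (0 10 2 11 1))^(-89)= (0 9 12 11 2 4 7 1 10 3 5)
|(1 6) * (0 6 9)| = |(0 6 1 9)| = 4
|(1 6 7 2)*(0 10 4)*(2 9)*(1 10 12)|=9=|(0 12 1 6 7 9 2 10 4)|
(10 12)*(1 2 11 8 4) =(1 2 11 8 4)(10 12) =[0, 2, 11, 3, 1, 5, 6, 7, 4, 9, 12, 8, 10]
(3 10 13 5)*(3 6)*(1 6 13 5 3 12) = [0, 6, 2, 10, 4, 13, 12, 7, 8, 9, 5, 11, 1, 3] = (1 6 12)(3 10 5 13)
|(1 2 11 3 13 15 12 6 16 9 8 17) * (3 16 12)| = 42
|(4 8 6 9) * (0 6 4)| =6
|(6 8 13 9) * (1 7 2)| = |(1 7 2)(6 8 13 9)| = 12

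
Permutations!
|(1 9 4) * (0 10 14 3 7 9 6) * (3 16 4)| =21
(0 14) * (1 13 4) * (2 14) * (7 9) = [2, 13, 14, 3, 1, 5, 6, 9, 8, 7, 10, 11, 12, 4, 0] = (0 2 14)(1 13 4)(7 9)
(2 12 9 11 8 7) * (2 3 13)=(2 12 9 11 8 7 3 13)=[0, 1, 12, 13, 4, 5, 6, 3, 7, 11, 10, 8, 9, 2]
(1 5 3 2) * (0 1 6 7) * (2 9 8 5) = [1, 2, 6, 9, 4, 3, 7, 0, 5, 8] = (0 1 2 6 7)(3 9 8 5)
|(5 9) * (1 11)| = 2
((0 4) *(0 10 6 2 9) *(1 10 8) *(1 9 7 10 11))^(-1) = (0 9 8 4)(1 11)(2 6 10 7)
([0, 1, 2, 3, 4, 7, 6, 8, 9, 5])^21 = [0, 1, 2, 3, 4, 7, 6, 8, 9, 5]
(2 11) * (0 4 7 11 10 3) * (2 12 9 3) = [4, 1, 10, 0, 7, 5, 6, 11, 8, 3, 2, 12, 9] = (0 4 7 11 12 9 3)(2 10)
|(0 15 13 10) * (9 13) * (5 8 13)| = 7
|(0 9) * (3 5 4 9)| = |(0 3 5 4 9)| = 5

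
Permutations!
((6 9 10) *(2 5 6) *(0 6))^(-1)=(0 5 2 10 9 6)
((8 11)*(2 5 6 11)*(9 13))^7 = ((2 5 6 11 8)(9 13))^7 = (2 6 8 5 11)(9 13)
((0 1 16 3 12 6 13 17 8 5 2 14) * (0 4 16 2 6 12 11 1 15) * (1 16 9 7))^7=((0 15)(1 2 14 4 9 7)(3 11 16)(5 6 13 17 8))^7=(0 15)(1 2 14 4 9 7)(3 11 16)(5 13 8 6 17)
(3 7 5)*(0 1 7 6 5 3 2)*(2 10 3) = (0 1 7 2)(3 6 5 10) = [1, 7, 0, 6, 4, 10, 5, 2, 8, 9, 3]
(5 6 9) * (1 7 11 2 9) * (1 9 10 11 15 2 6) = [0, 7, 10, 3, 4, 1, 9, 15, 8, 5, 11, 6, 12, 13, 14, 2] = (1 7 15 2 10 11 6 9 5)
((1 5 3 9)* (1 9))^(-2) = (9)(1 5 3)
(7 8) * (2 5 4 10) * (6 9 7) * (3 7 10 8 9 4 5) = (2 3 7 9 10)(4 8 6) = [0, 1, 3, 7, 8, 5, 4, 9, 6, 10, 2]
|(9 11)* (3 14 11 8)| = |(3 14 11 9 8)| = 5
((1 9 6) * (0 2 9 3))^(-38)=((0 2 9 6 1 3))^(-38)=(0 1 9)(2 3 6)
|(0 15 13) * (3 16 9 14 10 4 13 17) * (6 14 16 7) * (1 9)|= |(0 15 17 3 7 6 14 10 4 13)(1 9 16)|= 30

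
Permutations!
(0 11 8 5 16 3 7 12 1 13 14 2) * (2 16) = [11, 13, 0, 7, 4, 2, 6, 12, 5, 9, 10, 8, 1, 14, 16, 15, 3] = (0 11 8 5 2)(1 13 14 16 3 7 12)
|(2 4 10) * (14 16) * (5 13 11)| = |(2 4 10)(5 13 11)(14 16)| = 6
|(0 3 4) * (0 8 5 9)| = 6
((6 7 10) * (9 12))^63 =(9 12) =((6 7 10)(9 12))^63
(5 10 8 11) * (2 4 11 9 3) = (2 4 11 5 10 8 9 3) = [0, 1, 4, 2, 11, 10, 6, 7, 9, 3, 8, 5]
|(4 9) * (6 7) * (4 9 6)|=3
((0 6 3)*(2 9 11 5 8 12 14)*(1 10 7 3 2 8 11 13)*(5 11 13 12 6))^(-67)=((0 5 13 1 10 7 3)(2 9 12 14 8 6))^(-67)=(0 1 3 13 7 5 10)(2 6 8 14 12 9)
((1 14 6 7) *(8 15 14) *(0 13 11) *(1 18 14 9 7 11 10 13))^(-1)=((0 1 8 15 9 7 18 14 6 11)(10 13))^(-1)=(0 11 6 14 18 7 9 15 8 1)(10 13)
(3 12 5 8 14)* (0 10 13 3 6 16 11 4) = (0 10 13 3 12 5 8 14 6 16 11 4) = [10, 1, 2, 12, 0, 8, 16, 7, 14, 9, 13, 4, 5, 3, 6, 15, 11]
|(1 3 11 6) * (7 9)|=|(1 3 11 6)(7 9)|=4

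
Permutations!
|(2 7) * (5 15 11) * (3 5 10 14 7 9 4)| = |(2 9 4 3 5 15 11 10 14 7)| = 10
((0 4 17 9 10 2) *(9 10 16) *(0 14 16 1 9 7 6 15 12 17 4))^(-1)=((1 9)(2 14 16 7 6 15 12 17 10))^(-1)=(1 9)(2 10 17 12 15 6 7 16 14)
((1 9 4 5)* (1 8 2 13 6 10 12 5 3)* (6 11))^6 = (1 4)(2 5 10 11)(3 9)(6 13 8 12)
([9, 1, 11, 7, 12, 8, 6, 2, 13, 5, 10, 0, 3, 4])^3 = (0 8 12 2 9 13 3 11 5 4 7)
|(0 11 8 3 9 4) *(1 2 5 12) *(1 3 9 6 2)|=5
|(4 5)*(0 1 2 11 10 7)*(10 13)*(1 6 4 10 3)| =|(0 6 4 5 10 7)(1 2 11 13 3)| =30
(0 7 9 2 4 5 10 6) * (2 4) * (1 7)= [1, 7, 2, 3, 5, 10, 0, 9, 8, 4, 6]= (0 1 7 9 4 5 10 6)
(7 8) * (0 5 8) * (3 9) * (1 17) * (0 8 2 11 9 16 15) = (0 5 2 11 9 3 16 15)(1 17)(7 8) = [5, 17, 11, 16, 4, 2, 6, 8, 7, 3, 10, 9, 12, 13, 14, 0, 15, 1]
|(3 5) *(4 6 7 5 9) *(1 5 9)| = |(1 5 3)(4 6 7 9)| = 12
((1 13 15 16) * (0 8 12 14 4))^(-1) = (0 4 14 12 8)(1 16 15 13)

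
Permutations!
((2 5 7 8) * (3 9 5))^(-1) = (2 8 7 5 9 3)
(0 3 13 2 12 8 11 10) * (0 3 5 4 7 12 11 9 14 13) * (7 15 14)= (0 5 4 15 14 13 2 11 10 3)(7 12 8 9)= [5, 1, 11, 0, 15, 4, 6, 12, 9, 7, 3, 10, 8, 2, 13, 14]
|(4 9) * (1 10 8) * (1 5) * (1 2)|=10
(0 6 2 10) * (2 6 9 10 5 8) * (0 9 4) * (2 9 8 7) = (0 4)(2 5 7)(8 9 10) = [4, 1, 5, 3, 0, 7, 6, 2, 9, 10, 8]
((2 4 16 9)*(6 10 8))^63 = ((2 4 16 9)(6 10 8))^63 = (2 9 16 4)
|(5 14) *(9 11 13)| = 6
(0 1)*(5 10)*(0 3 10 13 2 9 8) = (0 1 3 10 5 13 2 9 8) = [1, 3, 9, 10, 4, 13, 6, 7, 0, 8, 5, 11, 12, 2]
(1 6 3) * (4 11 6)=(1 4 11 6 3)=[0, 4, 2, 1, 11, 5, 3, 7, 8, 9, 10, 6]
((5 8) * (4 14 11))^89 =((4 14 11)(5 8))^89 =(4 11 14)(5 8)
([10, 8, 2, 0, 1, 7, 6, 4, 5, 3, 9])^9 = (0 10 9 3)(1 4 7 5 8)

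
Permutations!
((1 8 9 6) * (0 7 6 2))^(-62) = (0 7 6 1 8 9 2)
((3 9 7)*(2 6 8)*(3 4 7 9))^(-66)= (9)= ((9)(2 6 8)(4 7))^(-66)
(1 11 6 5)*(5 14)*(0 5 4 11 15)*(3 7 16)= (0 5 1 15)(3 7 16)(4 11 6 14)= [5, 15, 2, 7, 11, 1, 14, 16, 8, 9, 10, 6, 12, 13, 4, 0, 3]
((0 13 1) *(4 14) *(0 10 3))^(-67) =((0 13 1 10 3)(4 14))^(-67) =(0 10 13 3 1)(4 14)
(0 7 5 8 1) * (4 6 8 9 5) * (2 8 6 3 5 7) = (0 2 8 1)(3 5 9 7 4) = [2, 0, 8, 5, 3, 9, 6, 4, 1, 7]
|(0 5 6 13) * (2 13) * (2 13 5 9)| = 6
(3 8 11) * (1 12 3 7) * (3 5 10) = [0, 12, 2, 8, 4, 10, 6, 1, 11, 9, 3, 7, 5] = (1 12 5 10 3 8 11 7)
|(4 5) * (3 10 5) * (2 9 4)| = |(2 9 4 3 10 5)| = 6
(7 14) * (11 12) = (7 14)(11 12) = [0, 1, 2, 3, 4, 5, 6, 14, 8, 9, 10, 12, 11, 13, 7]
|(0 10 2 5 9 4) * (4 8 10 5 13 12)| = 9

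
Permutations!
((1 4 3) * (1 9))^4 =((1 4 3 9))^4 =(9)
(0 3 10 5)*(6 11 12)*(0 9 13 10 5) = (0 3 5 9 13 10)(6 11 12) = [3, 1, 2, 5, 4, 9, 11, 7, 8, 13, 0, 12, 6, 10]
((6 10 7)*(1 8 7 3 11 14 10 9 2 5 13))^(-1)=(1 13 5 2 9 6 7 8)(3 10 14 11)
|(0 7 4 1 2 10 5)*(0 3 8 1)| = |(0 7 4)(1 2 10 5 3 8)| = 6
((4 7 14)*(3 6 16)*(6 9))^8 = ((3 9 6 16)(4 7 14))^8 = (16)(4 14 7)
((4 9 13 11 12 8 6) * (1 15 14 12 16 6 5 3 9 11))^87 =((1 15 14 12 8 5 3 9 13)(4 11 16 6))^87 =(1 3 12)(4 6 16 11)(5 14 13)(8 15 9)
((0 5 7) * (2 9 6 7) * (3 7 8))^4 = (0 6)(2 3)(5 8)(7 9)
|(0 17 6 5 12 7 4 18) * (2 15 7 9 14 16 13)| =14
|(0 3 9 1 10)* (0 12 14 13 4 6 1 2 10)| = |(0 3 9 2 10 12 14 13 4 6 1)| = 11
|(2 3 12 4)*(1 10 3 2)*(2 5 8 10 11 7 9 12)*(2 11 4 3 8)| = 10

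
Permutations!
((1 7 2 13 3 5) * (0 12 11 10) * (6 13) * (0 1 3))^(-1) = (0 13 6 2 7 1 10 11 12)(3 5)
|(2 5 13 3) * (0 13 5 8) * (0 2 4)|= 4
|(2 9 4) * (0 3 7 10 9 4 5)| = 6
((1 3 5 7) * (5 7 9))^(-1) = (1 7 3)(5 9)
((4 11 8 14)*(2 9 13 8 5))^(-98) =(2 11 14 13)(4 8 9 5)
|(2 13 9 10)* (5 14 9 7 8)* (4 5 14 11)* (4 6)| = 28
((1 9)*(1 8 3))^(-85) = ((1 9 8 3))^(-85) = (1 3 8 9)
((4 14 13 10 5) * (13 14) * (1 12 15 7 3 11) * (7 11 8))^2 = (1 15)(3 7 8)(4 10)(5 13)(11 12)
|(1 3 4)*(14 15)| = |(1 3 4)(14 15)| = 6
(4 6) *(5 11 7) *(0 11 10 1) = (0 11 7 5 10 1)(4 6) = [11, 0, 2, 3, 6, 10, 4, 5, 8, 9, 1, 7]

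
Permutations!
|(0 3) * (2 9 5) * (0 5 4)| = |(0 3 5 2 9 4)| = 6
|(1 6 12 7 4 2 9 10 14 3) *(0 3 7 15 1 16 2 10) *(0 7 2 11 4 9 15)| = |(0 3 16 11 4 10 14 2 15 1 6 12)(7 9)| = 12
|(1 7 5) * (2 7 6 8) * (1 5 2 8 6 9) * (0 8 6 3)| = |(0 8 6 3)(1 9)(2 7)| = 4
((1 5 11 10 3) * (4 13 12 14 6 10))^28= ((1 5 11 4 13 12 14 6 10 3))^28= (1 10 14 13 11)(3 6 12 4 5)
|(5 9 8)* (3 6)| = |(3 6)(5 9 8)| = 6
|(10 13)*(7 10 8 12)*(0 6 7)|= 7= |(0 6 7 10 13 8 12)|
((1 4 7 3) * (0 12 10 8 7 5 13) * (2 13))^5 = ((0 12 10 8 7 3 1 4 5 2 13))^5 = (0 3 13 7 2 8 5 10 4 12 1)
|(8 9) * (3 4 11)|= |(3 4 11)(8 9)|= 6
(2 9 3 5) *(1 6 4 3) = [0, 6, 9, 5, 3, 2, 4, 7, 8, 1] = (1 6 4 3 5 2 9)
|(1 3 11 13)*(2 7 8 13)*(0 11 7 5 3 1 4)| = |(0 11 2 5 3 7 8 13 4)| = 9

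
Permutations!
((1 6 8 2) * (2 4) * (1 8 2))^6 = (1 6 2 8 4)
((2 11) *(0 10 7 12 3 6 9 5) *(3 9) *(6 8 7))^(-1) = (0 5 9 12 7 8 3 6 10)(2 11)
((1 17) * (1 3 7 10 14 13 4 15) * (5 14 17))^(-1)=(1 15 4 13 14 5)(3 17 10 7)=((1 5 14 13 4 15)(3 7 10 17))^(-1)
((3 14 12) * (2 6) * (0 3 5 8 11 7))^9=(0 3 14 12 5 8 11 7)(2 6)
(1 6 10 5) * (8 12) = (1 6 10 5)(8 12) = [0, 6, 2, 3, 4, 1, 10, 7, 12, 9, 5, 11, 8]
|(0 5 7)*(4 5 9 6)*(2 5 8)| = 8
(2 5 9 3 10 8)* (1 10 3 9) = (1 10 8 2 5) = [0, 10, 5, 3, 4, 1, 6, 7, 2, 9, 8]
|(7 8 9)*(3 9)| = 4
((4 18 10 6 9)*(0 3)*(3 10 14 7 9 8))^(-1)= ((0 10 6 8 3)(4 18 14 7 9))^(-1)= (0 3 8 6 10)(4 9 7 14 18)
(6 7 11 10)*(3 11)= [0, 1, 2, 11, 4, 5, 7, 3, 8, 9, 6, 10]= (3 11 10 6 7)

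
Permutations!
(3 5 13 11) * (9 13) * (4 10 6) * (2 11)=[0, 1, 11, 5, 10, 9, 4, 7, 8, 13, 6, 3, 12, 2]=(2 11 3 5 9 13)(4 10 6)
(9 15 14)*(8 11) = (8 11)(9 15 14) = [0, 1, 2, 3, 4, 5, 6, 7, 11, 15, 10, 8, 12, 13, 9, 14]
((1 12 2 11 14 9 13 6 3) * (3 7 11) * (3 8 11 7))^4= ((1 12 2 8 11 14 9 13 6 3))^4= (1 11 6 2 9)(3 8 13 12 14)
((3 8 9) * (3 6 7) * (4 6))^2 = (3 9 6)(4 7 8)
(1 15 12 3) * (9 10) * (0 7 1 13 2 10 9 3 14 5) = [7, 15, 10, 13, 4, 0, 6, 1, 8, 9, 3, 11, 14, 2, 5, 12] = (0 7 1 15 12 14 5)(2 10 3 13)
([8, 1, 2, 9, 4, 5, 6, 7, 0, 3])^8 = (9)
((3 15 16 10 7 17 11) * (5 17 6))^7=(3 17 6 10 15 11 5 7 16)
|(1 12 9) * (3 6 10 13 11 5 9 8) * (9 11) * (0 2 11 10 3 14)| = |(0 2 11 5 10 13 9 1 12 8 14)(3 6)| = 22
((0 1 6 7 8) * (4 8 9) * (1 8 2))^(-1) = (0 8)(1 2 4 9 7 6)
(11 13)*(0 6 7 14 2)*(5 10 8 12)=[6, 1, 0, 3, 4, 10, 7, 14, 12, 9, 8, 13, 5, 11, 2]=(0 6 7 14 2)(5 10 8 12)(11 13)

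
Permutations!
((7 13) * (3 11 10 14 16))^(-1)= (3 16 14 10 11)(7 13)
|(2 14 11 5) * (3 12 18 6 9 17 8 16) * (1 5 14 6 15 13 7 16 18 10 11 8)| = |(1 5 2 6 9 17)(3 12 10 11 14 8 18 15 13 7 16)| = 66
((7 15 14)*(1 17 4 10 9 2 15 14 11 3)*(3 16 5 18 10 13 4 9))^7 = (1 5 2 3 16 9 10 11 17 18 15)(4 13)(7 14)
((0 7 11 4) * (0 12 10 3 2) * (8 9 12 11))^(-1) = ((0 7 8 9 12 10 3 2)(4 11))^(-1) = (0 2 3 10 12 9 8 7)(4 11)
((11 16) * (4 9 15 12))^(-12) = ((4 9 15 12)(11 16))^(-12) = (16)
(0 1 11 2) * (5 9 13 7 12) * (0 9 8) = (0 1 11 2 9 13 7 12 5 8) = [1, 11, 9, 3, 4, 8, 6, 12, 0, 13, 10, 2, 5, 7]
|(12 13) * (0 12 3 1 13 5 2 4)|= |(0 12 5 2 4)(1 13 3)|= 15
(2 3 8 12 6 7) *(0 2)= (0 2 3 8 12 6 7)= [2, 1, 3, 8, 4, 5, 7, 0, 12, 9, 10, 11, 6]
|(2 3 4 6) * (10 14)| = |(2 3 4 6)(10 14)| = 4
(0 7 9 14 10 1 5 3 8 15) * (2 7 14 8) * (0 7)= (0 14 10 1 5 3 2)(7 9 8 15)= [14, 5, 0, 2, 4, 3, 6, 9, 15, 8, 1, 11, 12, 13, 10, 7]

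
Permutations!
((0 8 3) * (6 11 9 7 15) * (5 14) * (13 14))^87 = (6 9 15 11 7) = ((0 8 3)(5 13 14)(6 11 9 7 15))^87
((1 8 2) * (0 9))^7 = (0 9)(1 8 2)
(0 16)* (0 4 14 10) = (0 16 4 14 10) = [16, 1, 2, 3, 14, 5, 6, 7, 8, 9, 0, 11, 12, 13, 10, 15, 4]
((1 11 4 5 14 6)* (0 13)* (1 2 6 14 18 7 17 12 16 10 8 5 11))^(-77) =((0 13)(2 6)(4 11)(5 18 7 17 12 16 10 8))^(-77) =(0 13)(2 6)(4 11)(5 17 10 18 12 8 7 16)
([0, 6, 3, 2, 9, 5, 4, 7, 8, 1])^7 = (1 9 4 6)(2 3)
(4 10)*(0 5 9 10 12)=(0 5 9 10 4 12)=[5, 1, 2, 3, 12, 9, 6, 7, 8, 10, 4, 11, 0]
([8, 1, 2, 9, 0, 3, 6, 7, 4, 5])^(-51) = [0, 1, 2, 3, 4, 5, 6, 7, 8, 9]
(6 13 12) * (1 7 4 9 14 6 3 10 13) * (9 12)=(1 7 4 12 3 10 13 9 14 6)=[0, 7, 2, 10, 12, 5, 1, 4, 8, 14, 13, 11, 3, 9, 6]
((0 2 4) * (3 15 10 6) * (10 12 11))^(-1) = (0 4 2)(3 6 10 11 12 15)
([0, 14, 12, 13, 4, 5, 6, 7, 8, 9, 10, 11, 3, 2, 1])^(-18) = [0, 1, 3, 2, 4, 5, 6, 7, 8, 9, 10, 11, 13, 12, 14]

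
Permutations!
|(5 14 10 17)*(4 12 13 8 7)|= 20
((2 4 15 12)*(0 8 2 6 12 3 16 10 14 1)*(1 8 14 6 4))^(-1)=(0 1 2 8 14)(3 15 4 12 6 10 16)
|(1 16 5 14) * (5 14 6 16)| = |(1 5 6 16 14)| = 5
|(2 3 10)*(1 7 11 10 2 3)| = |(1 7 11 10 3 2)| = 6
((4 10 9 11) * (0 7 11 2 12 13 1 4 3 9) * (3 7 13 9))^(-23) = ((0 13 1 4 10)(2 12 9)(7 11))^(-23) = (0 1 10 13 4)(2 12 9)(7 11)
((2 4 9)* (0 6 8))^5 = (0 8 6)(2 9 4)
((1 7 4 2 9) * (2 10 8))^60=(1 8 7 2 4 9 10)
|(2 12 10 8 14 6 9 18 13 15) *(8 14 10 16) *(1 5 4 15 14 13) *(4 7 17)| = |(1 5 7 17 4 15 2 12 16 8 10 13 14 6 9 18)| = 16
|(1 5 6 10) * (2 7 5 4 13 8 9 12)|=|(1 4 13 8 9 12 2 7 5 6 10)|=11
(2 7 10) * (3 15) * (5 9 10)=(2 7 5 9 10)(3 15)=[0, 1, 7, 15, 4, 9, 6, 5, 8, 10, 2, 11, 12, 13, 14, 3]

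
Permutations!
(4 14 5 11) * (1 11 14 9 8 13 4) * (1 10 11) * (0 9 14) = (0 9 8 13 4 14 5)(10 11) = [9, 1, 2, 3, 14, 0, 6, 7, 13, 8, 11, 10, 12, 4, 5]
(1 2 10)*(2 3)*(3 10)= (1 10)(2 3)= [0, 10, 3, 2, 4, 5, 6, 7, 8, 9, 1]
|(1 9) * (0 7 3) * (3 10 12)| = |(0 7 10 12 3)(1 9)| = 10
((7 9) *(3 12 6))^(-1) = (3 6 12)(7 9)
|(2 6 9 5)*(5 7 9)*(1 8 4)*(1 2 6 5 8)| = |(2 5 6 8 4)(7 9)| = 10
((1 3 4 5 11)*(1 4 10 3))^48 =(11)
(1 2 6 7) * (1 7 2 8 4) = (1 8 4)(2 6) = [0, 8, 6, 3, 1, 5, 2, 7, 4]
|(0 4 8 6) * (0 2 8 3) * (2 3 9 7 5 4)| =|(0 2 8 6 3)(4 9 7 5)| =20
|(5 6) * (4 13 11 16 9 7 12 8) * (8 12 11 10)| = 4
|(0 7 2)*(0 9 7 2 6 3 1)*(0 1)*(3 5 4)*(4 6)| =6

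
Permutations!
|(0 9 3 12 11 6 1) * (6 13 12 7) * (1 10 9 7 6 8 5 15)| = |(0 7 8 5 15 1)(3 6 10 9)(11 13 12)| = 12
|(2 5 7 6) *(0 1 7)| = |(0 1 7 6 2 5)| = 6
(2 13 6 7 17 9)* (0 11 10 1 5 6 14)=(0 11 10 1 5 6 7 17 9 2 13 14)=[11, 5, 13, 3, 4, 6, 7, 17, 8, 2, 1, 10, 12, 14, 0, 15, 16, 9]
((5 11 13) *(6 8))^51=(13)(6 8)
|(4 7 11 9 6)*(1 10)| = 10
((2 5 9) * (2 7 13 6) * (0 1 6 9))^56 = (0 1 6 2 5)(7 9 13)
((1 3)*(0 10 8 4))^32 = (10)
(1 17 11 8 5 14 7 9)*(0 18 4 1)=[18, 17, 2, 3, 1, 14, 6, 9, 5, 0, 10, 8, 12, 13, 7, 15, 16, 11, 4]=(0 18 4 1 17 11 8 5 14 7 9)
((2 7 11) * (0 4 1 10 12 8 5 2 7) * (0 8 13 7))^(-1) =(0 11 7 13 12 10 1 4)(2 5 8)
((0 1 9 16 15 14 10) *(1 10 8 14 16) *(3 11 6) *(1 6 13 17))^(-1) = ((0 10)(1 9 6 3 11 13 17)(8 14)(15 16))^(-1) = (0 10)(1 17 13 11 3 6 9)(8 14)(15 16)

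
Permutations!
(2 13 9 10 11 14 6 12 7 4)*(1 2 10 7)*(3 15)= (1 2 13 9 7 4 10 11 14 6 12)(3 15)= [0, 2, 13, 15, 10, 5, 12, 4, 8, 7, 11, 14, 1, 9, 6, 3]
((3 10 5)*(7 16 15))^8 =((3 10 5)(7 16 15))^8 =(3 5 10)(7 15 16)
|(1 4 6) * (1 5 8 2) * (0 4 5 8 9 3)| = |(0 4 6 8 2 1 5 9 3)| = 9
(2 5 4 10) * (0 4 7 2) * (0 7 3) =(0 4 10 7 2 5 3) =[4, 1, 5, 0, 10, 3, 6, 2, 8, 9, 7]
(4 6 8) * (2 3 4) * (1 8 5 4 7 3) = (1 8 2)(3 7)(4 6 5) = [0, 8, 1, 7, 6, 4, 5, 3, 2]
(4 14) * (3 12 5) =(3 12 5)(4 14) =[0, 1, 2, 12, 14, 3, 6, 7, 8, 9, 10, 11, 5, 13, 4]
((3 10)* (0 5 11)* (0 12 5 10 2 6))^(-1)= ((0 10 3 2 6)(5 11 12))^(-1)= (0 6 2 3 10)(5 12 11)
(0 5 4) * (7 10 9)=(0 5 4)(7 10 9)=[5, 1, 2, 3, 0, 4, 6, 10, 8, 7, 9]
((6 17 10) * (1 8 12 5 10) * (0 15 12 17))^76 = (0 10 12)(1 8 17)(5 15 6)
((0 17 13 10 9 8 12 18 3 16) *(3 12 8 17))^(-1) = (0 16 3)(9 10 13 17)(12 18)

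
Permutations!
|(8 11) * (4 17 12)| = |(4 17 12)(8 11)| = 6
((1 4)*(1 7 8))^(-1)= ((1 4 7 8))^(-1)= (1 8 7 4)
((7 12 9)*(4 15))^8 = (15)(7 9 12)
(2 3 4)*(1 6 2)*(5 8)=(1 6 2 3 4)(5 8)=[0, 6, 3, 4, 1, 8, 2, 7, 5]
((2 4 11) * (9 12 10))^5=((2 4 11)(9 12 10))^5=(2 11 4)(9 10 12)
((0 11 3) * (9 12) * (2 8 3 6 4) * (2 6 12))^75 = (0 8 9 11 3 2 12)(4 6)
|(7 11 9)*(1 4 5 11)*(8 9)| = |(1 4 5 11 8 9 7)| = 7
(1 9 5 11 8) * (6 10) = [0, 9, 2, 3, 4, 11, 10, 7, 1, 5, 6, 8] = (1 9 5 11 8)(6 10)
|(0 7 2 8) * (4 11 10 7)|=|(0 4 11 10 7 2 8)|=7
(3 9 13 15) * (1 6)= (1 6)(3 9 13 15)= [0, 6, 2, 9, 4, 5, 1, 7, 8, 13, 10, 11, 12, 15, 14, 3]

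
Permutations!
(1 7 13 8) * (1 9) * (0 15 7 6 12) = [15, 6, 2, 3, 4, 5, 12, 13, 9, 1, 10, 11, 0, 8, 14, 7] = (0 15 7 13 8 9 1 6 12)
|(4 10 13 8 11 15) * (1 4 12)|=|(1 4 10 13 8 11 15 12)|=8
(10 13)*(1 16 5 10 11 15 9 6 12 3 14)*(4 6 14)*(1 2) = (1 16 5 10 13 11 15 9 14 2)(3 4 6 12) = [0, 16, 1, 4, 6, 10, 12, 7, 8, 14, 13, 15, 3, 11, 2, 9, 5]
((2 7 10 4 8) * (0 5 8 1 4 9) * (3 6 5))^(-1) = (0 9 10 7 2 8 5 6 3)(1 4)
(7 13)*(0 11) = (0 11)(7 13) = [11, 1, 2, 3, 4, 5, 6, 13, 8, 9, 10, 0, 12, 7]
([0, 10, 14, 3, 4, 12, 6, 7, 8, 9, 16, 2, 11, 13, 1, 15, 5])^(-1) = (1 14 2 11 12 5 16 10)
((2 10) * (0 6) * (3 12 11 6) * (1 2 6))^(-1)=(0 6 10 2 1 11 12 3)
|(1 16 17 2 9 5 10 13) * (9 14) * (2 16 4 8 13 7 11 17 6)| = 20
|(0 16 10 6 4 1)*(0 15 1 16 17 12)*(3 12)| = |(0 17 3 12)(1 15)(4 16 10 6)| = 4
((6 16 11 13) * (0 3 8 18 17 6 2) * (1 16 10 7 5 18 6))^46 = (0 10 17 13 8 5 16)(1 2 6 18 11 3 7)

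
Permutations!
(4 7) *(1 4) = (1 4 7) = [0, 4, 2, 3, 7, 5, 6, 1]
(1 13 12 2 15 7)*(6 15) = (1 13 12 2 6 15 7) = [0, 13, 6, 3, 4, 5, 15, 1, 8, 9, 10, 11, 2, 12, 14, 7]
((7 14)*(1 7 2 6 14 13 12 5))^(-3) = ((1 7 13 12 5)(2 6 14))^(-3) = (14)(1 13 5 7 12)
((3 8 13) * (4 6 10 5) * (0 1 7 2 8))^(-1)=((0 1 7 2 8 13 3)(4 6 10 5))^(-1)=(0 3 13 8 2 7 1)(4 5 10 6)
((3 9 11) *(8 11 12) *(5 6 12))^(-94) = ((3 9 5 6 12 8 11))^(-94) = (3 12 9 8 5 11 6)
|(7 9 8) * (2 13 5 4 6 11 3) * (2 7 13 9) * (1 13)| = |(1 13 5 4 6 11 3 7 2 9 8)| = 11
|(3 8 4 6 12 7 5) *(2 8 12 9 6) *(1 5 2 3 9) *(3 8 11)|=|(1 5 9 6)(2 11 3 12 7)(4 8)|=20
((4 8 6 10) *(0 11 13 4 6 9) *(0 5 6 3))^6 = (0 5 13 10 8)(3 9 11 6 4)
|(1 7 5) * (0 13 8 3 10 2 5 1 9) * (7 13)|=|(0 7 1 13 8 3 10 2 5 9)|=10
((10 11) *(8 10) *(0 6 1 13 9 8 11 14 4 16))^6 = (0 10 1 4 9)(6 14 13 16 8)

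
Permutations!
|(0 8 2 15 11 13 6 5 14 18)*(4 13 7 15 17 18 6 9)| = 15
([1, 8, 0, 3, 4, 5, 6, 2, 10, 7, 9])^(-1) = (0 2 7 9 10 8 1)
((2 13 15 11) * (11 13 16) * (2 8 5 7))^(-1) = ((2 16 11 8 5 7)(13 15))^(-1) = (2 7 5 8 11 16)(13 15)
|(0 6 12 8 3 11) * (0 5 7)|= 8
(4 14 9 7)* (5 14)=(4 5 14 9 7)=[0, 1, 2, 3, 5, 14, 6, 4, 8, 7, 10, 11, 12, 13, 9]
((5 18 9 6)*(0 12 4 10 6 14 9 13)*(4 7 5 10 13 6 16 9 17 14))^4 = ((0 12 7 5 18 6 10 16 9 4 13)(14 17))^4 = (0 18 9 12 6 4 7 10 13 5 16)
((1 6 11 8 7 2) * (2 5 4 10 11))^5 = ((1 6 2)(4 10 11 8 7 5))^5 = (1 2 6)(4 5 7 8 11 10)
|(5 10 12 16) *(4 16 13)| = |(4 16 5 10 12 13)| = 6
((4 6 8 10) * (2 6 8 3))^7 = ((2 6 3)(4 8 10))^7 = (2 6 3)(4 8 10)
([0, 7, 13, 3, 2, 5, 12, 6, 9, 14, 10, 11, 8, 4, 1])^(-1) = (1 14 9 8 12 6 7)(2 4 13)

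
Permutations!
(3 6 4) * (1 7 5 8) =(1 7 5 8)(3 6 4) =[0, 7, 2, 6, 3, 8, 4, 5, 1]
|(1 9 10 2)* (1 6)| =|(1 9 10 2 6)| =5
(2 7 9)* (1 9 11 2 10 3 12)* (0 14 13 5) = (0 14 13 5)(1 9 10 3 12)(2 7 11) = [14, 9, 7, 12, 4, 0, 6, 11, 8, 10, 3, 2, 1, 5, 13]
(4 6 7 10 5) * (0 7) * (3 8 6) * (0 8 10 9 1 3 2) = (0 7 9 1 3 10 5 4 2)(6 8) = [7, 3, 0, 10, 2, 4, 8, 9, 6, 1, 5]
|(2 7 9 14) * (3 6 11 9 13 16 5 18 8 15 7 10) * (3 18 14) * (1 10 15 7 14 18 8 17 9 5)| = 42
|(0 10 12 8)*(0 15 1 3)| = |(0 10 12 8 15 1 3)| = 7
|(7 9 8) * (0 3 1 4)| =12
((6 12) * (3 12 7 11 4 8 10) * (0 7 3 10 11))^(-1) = (0 7)(3 6 12)(4 11 8)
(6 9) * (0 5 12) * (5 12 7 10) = (0 12)(5 7 10)(6 9) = [12, 1, 2, 3, 4, 7, 9, 10, 8, 6, 5, 11, 0]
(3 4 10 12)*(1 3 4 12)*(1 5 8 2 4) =(1 3 12)(2 4 10 5 8) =[0, 3, 4, 12, 10, 8, 6, 7, 2, 9, 5, 11, 1]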